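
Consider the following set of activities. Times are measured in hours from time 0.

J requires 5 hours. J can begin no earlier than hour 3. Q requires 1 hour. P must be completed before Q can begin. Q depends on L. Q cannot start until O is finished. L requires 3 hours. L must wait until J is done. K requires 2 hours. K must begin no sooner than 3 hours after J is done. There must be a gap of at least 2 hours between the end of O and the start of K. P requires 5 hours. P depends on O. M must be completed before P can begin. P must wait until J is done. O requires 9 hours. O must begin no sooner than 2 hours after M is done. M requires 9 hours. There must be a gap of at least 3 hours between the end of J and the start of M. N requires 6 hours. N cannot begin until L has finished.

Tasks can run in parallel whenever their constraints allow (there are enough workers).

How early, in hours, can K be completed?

After its own release at hour 3, J can start at hour 3 and finishes at hour 8.
M waits on J (finishes hour 8, plus 3-hour gap → hour 11), so it starts at hour 11 and finishes at 11 + 9 = hour 20.
After M (finishes hour 20, plus 2-hour gap → hour 22), O can start at hour 22 and finishes at hour 31.
K cannot start until J (finishes hour 8, plus 3-hour gap → hour 11); O (finishes hour 31, plus 2-hour gap → hour 33). The controlling bound is hour 33, so K finishes at 33 + 2 = hour 35.

35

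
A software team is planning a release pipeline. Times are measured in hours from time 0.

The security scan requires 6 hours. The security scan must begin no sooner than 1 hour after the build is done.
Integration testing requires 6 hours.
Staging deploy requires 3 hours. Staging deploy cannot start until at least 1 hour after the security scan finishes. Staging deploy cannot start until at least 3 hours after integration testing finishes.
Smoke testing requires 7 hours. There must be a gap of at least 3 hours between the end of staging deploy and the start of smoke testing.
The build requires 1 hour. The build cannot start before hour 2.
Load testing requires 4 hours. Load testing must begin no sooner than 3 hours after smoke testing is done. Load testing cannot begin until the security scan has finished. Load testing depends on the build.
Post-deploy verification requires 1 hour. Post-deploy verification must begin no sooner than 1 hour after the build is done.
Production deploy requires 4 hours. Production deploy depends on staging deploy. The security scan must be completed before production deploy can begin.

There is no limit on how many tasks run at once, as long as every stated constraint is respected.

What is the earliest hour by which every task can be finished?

31

Integration testing can start immediately at hour 0; it finishes at hour 6.
The build cannot begin until its own release at hour 2. It runs from hour 2 to 2 + 1 = hour 3.
After the build (finishes hour 3, plus 1-hour gap → hour 4), post-deploy verification can start at hour 4 and finishes at hour 5.
The security scan cannot begin until the build (finishes hour 3, plus 1-hour gap → hour 4). It runs from hour 4 to 4 + 6 = hour 10.
Staging deploy cannot start until the security scan (finishes hour 10, plus 1-hour gap → hour 11); integration testing (finishes hour 6, plus 3-hour gap → hour 9). The controlling bound is hour 11, so staging deploy finishes at 11 + 3 = hour 14.
Production deploy cannot start until staging deploy (finishes hour 14); the security scan (finishes hour 10). The controlling bound is hour 14, so production deploy finishes at 14 + 4 = hour 18.
Smoke testing waits on staging deploy (finishes hour 14, plus 3-hour gap → hour 17), so it starts at hour 17 and finishes at 17 + 7 = hour 24.
Load testing cannot start until smoke testing (finishes hour 24, plus 3-hour gap → hour 27); the security scan (finishes hour 10); the build (finishes hour 3). The controlling bound is hour 27, so load testing finishes at 27 + 4 = hour 31.
All tasks are finished once the last one completes. Finish times: The build at 3, Integration testing at 6, The security scan at 10, Staging deploy at 14, Smoke testing at 24, Load testing at 31, Production deploy at 18, Post-deploy verification at 5. The latest is hour 31.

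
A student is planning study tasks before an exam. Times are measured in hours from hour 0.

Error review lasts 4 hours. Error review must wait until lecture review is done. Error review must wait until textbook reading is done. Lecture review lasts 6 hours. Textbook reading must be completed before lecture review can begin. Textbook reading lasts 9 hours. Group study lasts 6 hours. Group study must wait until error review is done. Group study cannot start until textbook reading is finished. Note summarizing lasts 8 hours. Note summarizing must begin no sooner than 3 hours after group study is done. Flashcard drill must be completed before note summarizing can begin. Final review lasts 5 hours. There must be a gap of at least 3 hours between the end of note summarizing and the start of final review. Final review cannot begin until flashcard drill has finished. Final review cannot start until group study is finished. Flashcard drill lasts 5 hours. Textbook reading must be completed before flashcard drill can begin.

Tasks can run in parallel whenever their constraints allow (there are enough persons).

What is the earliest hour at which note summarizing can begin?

Textbook reading has no prerequisites, so it starts at hour 0 and finishes at hour 9.
Flashcard drill waits on textbook reading (finishes hour 9), so it starts at hour 9 and finishes at 9 + 5 = hour 14.
After textbook reading (finishes hour 9), lecture review can start at hour 9 and finishes at hour 15.
Error review has to wait for lecture review (finishes hour 15); textbook reading (finishes hour 9). The latest of these is hour 15, so error review runs hour 15 to 15 + 4 = hour 19.
Group study needs all of error review (finishes hour 19); textbook reading (finishes hour 9). That puts its earliest start at hour 19; it finishes at 19 + 6 = hour 25.
Note summarizing waits on group study (finishes hour 25, plus 3-hour gap → hour 28); flashcard drill (finishes hour 14). The latest of these is hour 28, which is the earliest note summarizing can start.

28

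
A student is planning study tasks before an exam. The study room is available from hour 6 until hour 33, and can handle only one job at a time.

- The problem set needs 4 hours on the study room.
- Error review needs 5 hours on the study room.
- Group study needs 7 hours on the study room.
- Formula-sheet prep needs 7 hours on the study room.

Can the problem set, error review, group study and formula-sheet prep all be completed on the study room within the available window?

The study room window is 33 − 6 = 27 hours.
Running back to back, the jobs need 4 + 5 + 7 + 7 = 23 hours on the study room.
Since 23 ≤ 27, they fit within the window.

Yes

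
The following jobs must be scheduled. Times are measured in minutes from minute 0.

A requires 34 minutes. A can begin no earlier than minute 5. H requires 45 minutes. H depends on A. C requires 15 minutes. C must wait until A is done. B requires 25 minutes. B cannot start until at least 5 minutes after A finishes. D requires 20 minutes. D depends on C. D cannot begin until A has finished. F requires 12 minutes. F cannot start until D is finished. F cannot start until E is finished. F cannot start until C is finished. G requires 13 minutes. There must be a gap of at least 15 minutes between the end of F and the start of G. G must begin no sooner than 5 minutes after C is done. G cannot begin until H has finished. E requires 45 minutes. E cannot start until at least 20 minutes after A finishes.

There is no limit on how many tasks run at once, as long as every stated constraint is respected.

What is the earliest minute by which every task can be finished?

144

A waits on its own release at minute 5, so it starts at minute 5 and finishes at 5 + 34 = minute 39.
H waits on A (finishes minute 39), so it starts at minute 39 and finishes at 39 + 45 = minute 84.
After A (finishes minute 39, plus 20-minute gap → minute 59), E can start at minute 59 and finishes at minute 104.
After A (finishes minute 39), C can start at minute 39 and finishes at minute 54.
D needs all of C (finishes minute 54); A (finishes minute 39). That puts its earliest start at minute 54; it finishes at 54 + 20 = minute 74.
For F: D (finishes minute 74); E (finishes minute 104); C (finishes minute 54). Taking the maximum gives a start of minute 104, and it finishes at 104 + 12 = minute 116.
G cannot start until F (finishes minute 116, plus 15-minute gap → minute 131); C (finishes minute 54, plus 5-minute gap → minute 59); H (finishes minute 84). The controlling bound is minute 131, so G finishes at 131 + 13 = minute 144.
B cannot begin until A (finishes minute 39, plus 5-minute gap → minute 44). It runs from minute 44 to 44 + 25 = minute 69.
All tasks are finished once the last one completes. Finish times: A at 39, B at 69, C at 54, D at 74, E at 104, F at 116, G at 144, H at 84. The latest is minute 144.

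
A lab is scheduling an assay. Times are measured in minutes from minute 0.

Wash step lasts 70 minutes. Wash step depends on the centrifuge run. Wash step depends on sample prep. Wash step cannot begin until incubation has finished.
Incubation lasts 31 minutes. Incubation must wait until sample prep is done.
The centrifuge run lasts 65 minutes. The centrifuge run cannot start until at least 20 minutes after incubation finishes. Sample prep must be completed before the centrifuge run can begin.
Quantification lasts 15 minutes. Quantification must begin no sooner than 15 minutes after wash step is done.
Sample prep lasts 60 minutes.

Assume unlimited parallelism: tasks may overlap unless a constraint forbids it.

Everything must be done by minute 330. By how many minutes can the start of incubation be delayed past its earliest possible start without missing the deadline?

Nothing blocks sample prep, so it runs from minute 0 to minute 60.
After sample prep (finishes minute 60), incubation can start at minute 60 and finishes at minute 91.

Working backward from the deadline:
Quantification must finish by minute 330; it takes 15 minutes, so it must start by 330 − 15 = minute 315.
Wash step must finish before quantification (must start by minute 315, minus 15-minute gap → minute 300). With a 70-minute duration, wash step must start by 300 − 70 = minute 230.
The centrifuge run has to be done before wash step (must start by minute 230). That means finishing by minute 230, i.e. starting by 230 − 65 = minute 165.
Incubation has several dependents: the centrifuge run (must start by minute 165, minus 20-minute gap → minute 145); wash step (must start by minute 230). The earliest of those limits is minute 145, so incubation must start by 145 − 31 = minute 114.
So incubation can start as early as minute 60 and as late as minute 114, giving 114 − 60 = 54 minutes of slack.

54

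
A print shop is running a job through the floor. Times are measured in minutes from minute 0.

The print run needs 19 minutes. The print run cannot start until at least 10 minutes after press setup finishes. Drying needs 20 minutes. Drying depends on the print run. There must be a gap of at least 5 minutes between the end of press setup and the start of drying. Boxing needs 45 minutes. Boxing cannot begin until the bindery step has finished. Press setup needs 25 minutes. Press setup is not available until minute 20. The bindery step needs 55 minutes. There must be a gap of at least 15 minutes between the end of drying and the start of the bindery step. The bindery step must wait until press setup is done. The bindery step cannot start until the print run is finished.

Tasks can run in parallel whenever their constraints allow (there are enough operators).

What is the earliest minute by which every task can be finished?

209

Press setup waits on its own release at minute 20, so it starts at minute 20 and finishes at 20 + 25 = minute 45.
The print run cannot begin until press setup (finishes minute 45, plus 10-minute gap → minute 55). It runs from minute 55 to 55 + 19 = minute 74.
Drying cannot start until the print run (finishes minute 74); press setup (finishes minute 45, plus 5-minute gap → minute 50). The controlling bound is minute 74, so drying finishes at 74 + 20 = minute 94.
The bindery step cannot start until drying (finishes minute 94, plus 15-minute gap → minute 109); press setup (finishes minute 45); the print run (finishes minute 74). The controlling bound is minute 109, so the bindery step finishes at 109 + 55 = minute 164.
Boxing waits on the bindery step (finishes minute 164), so it starts at minute 164 and finishes at 164 + 45 = minute 209.
All tasks are finished once the last one completes. Finish times: Press setup at 45, The print run at 74, Drying at 94, The bindery step at 164, Boxing at 209. The latest is minute 209.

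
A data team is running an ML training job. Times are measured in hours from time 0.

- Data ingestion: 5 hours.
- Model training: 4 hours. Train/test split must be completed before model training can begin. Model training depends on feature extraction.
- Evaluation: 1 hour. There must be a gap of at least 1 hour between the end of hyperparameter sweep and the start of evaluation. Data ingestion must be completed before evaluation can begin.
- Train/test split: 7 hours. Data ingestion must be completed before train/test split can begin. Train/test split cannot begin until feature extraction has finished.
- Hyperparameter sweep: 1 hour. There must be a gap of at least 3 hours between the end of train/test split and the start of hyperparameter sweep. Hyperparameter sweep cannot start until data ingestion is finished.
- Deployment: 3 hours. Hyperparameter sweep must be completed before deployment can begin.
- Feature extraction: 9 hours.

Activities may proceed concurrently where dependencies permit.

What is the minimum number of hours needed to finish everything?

23

Feature extraction can start immediately at hour 0; it finishes at hour 9.
Nothing blocks data ingestion, so it runs from hour 0 to hour 5.
For train/test split: data ingestion (finishes hour 5); feature extraction (finishes hour 9). Taking the maximum gives a start of hour 9, and it finishes at 9 + 7 = hour 16.
Model training has to wait for train/test split (finishes hour 16); feature extraction (finishes hour 9). The latest of these is hour 16, so model training runs hour 16 to 16 + 4 = hour 20.
Hyperparameter sweep cannot start until train/test split (finishes hour 16, plus 3-hour gap → hour 19); data ingestion (finishes hour 5). The controlling bound is hour 19, so hyperparameter sweep finishes at 19 + 1 = hour 20.
Deployment cannot begin until hyperparameter sweep (finishes hour 20). It runs from hour 20 to 20 + 3 = hour 23.
For evaluation: hyperparameter sweep (finishes hour 20, plus 1-hour gap → hour 21); data ingestion (finishes hour 5). Taking the maximum gives a start of hour 21, and it finishes at 21 + 1 = hour 22.
All tasks are finished once the last one completes. Finish times: Data ingestion at 5, Feature extraction at 9, Train/test split at 16, Hyperparameter sweep at 20, Model training at 20, Evaluation at 22, Deployment at 23. The latest is hour 23.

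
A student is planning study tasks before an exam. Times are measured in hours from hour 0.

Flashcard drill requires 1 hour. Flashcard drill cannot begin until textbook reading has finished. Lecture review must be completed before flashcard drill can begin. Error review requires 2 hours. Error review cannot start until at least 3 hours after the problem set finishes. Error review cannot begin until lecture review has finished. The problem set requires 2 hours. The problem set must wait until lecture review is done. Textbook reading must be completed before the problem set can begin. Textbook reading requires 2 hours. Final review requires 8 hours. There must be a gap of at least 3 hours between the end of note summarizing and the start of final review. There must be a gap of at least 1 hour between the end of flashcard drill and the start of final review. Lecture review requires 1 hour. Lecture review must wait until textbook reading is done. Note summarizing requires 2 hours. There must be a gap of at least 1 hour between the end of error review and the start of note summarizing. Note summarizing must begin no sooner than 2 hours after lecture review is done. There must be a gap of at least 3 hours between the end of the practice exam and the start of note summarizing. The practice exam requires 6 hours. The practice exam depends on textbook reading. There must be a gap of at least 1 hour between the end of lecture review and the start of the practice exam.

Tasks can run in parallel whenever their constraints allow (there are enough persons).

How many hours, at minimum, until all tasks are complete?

26

Nothing blocks textbook reading, so it runs from hour 0 to hour 2.
After textbook reading (finishes hour 2), lecture review can start at hour 2 and finishes at hour 3.
The practice exam needs all of textbook reading (finishes hour 2); lecture review (finishes hour 3, plus 1-hour gap → hour 4). That puts its earliest start at hour 4; it finishes at 4 + 6 = hour 10.
Flashcard drill needs all of textbook reading (finishes hour 2); lecture review (finishes hour 3). That puts its earliest start at hour 3; it finishes at 3 + 1 = hour 4.
The problem set needs all of lecture review (finishes hour 3); textbook reading (finishes hour 2). That puts its earliest start at hour 3; it finishes at 3 + 2 = hour 5.
Error review has to wait for the problem set (finishes hour 5, plus 3-hour gap → hour 8); lecture review (finishes hour 3). The latest of these is hour 8, so error review runs hour 8 to 8 + 2 = hour 10.
Note summarizing needs all of error review (finishes hour 10, plus 1-hour gap → hour 11); lecture review (finishes hour 3, plus 2-hour gap → hour 5); the practice exam (finishes hour 10, plus 3-hour gap → hour 13). That puts its earliest start at hour 13; it finishes at 13 + 2 = hour 15.
Final review cannot start until note summarizing (finishes hour 15, plus 3-hour gap → hour 18); flashcard drill (finishes hour 4, plus 1-hour gap → hour 5). The controlling bound is hour 18, so final review finishes at 18 + 8 = hour 26.
All tasks are finished once the last one completes. Finish times: Textbook reading at 2, Lecture review at 3, The problem set at 5, Flashcard drill at 4, The practice exam at 10, Error review at 10, Note summarizing at 15, Final review at 26. The latest is hour 26.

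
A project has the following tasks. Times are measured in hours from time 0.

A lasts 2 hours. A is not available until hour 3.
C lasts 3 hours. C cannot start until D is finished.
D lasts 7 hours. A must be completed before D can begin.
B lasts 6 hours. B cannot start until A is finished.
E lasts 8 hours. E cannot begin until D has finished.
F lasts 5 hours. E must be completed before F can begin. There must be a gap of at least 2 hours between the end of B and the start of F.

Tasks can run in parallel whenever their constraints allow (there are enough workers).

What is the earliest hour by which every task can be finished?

After its own release at hour 3, A can start at hour 3 and finishes at hour 5.
D waits on A (finishes hour 5), so it starts at hour 5 and finishes at 5 + 7 = hour 12.
E waits on D (finishes hour 12), so it starts at hour 12 and finishes at 12 + 8 = hour 20.
C cannot begin until D (finishes hour 12). It runs from hour 12 to 12 + 3 = hour 15.
B waits on A (finishes hour 5), so it starts at hour 5 and finishes at 5 + 6 = hour 11.
F cannot start until E (finishes hour 20); B (finishes hour 11, plus 2-hour gap → hour 13). The controlling bound is hour 20, so F finishes at 20 + 5 = hour 25.
All tasks are finished once the last one completes. Finish times: A at 5, B at 11, C at 15, D at 12, E at 20, F at 25. The latest is hour 25.

25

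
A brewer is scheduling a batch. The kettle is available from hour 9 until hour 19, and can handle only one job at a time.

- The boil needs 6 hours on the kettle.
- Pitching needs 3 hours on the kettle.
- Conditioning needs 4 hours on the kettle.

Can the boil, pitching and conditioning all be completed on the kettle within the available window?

The kettle window is 19 − 9 = 10 hours.
Running back to back, the jobs need 6 + 3 + 4 = 13 hours on the kettle.
Since 13 > 10, they cannot all fit.

No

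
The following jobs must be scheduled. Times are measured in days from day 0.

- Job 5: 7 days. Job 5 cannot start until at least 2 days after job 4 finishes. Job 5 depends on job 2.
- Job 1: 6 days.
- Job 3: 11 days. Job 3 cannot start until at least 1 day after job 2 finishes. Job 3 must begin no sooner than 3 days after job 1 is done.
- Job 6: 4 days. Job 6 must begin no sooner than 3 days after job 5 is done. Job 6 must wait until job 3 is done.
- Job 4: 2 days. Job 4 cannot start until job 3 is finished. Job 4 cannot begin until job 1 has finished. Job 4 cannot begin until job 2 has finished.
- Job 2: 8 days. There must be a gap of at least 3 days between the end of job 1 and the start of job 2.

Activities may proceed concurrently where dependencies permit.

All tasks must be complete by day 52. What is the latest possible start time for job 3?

23

Job 6 has no dependents, so it just needs to finish by day 52. Starting by 52 − 4 = day 48 achieves that.
Job 5 has to be done before job 6 (must start by day 48, minus 3-day gap → day 45). That means finishing by day 45, i.e. starting by 45 − 7 = day 38.
Job 4 must finish before job 5 (must start by day 38, minus 2-day gap → day 36). With a 2-day duration, job 4 must start by 36 − 2 = day 34.
Job 3 must finish in time for job 4 (must start by day 34); job 6 (must start by day 48). The tightest is day 34, so job 3 must start by 34 − 11 = day 23.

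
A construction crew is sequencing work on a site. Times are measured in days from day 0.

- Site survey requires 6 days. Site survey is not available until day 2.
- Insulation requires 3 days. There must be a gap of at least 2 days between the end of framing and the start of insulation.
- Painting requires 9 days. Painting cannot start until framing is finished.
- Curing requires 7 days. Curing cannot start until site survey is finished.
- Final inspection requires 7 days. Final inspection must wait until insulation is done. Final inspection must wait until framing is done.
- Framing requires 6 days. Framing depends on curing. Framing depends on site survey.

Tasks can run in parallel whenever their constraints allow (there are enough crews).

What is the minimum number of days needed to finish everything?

Site survey waits on its own release at day 2, so it starts at day 2 and finishes at 2 + 6 = day 8.
After site survey (finishes day 8), curing can start at day 8 and finishes at day 15.
Framing needs all of curing (finishes day 15); site survey (finishes day 8). That puts its earliest start at day 15; it finishes at 15 + 6 = day 21.
After framing (finishes day 21), painting can start at day 21 and finishes at day 30.
Insulation waits on framing (finishes day 21, plus 2-day gap → day 23), so it starts at day 23 and finishes at 23 + 3 = day 26.
Final inspection cannot start until insulation (finishes day 26); framing (finishes day 21). The controlling bound is day 26, so final inspection finishes at 26 + 7 = day 33.
All tasks are finished once the last one completes. Finish times: Site survey at 8, Curing at 15, Framing at 21, Insulation at 26, Painting at 30, Final inspection at 33. The latest is day 33.

33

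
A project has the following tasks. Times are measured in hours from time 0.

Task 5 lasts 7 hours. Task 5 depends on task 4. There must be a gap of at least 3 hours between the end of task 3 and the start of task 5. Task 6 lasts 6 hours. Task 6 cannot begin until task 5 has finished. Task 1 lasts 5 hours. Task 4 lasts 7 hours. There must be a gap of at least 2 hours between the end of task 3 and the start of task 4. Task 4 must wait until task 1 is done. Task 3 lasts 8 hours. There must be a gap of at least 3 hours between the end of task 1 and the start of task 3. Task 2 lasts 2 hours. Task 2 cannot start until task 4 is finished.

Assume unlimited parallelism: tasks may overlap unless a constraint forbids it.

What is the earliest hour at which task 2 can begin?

Nothing blocks task 1, so it runs from hour 0 to hour 5.
Task 3 cannot begin until task 1 (finishes hour 5, plus 3-hour gap → hour 8). It runs from hour 8 to 8 + 8 = hour 16.
For task 4: task 3 (finishes hour 16, plus 2-hour gap → hour 18); task 1 (finishes hour 5). Taking the maximum gives a start of hour 18, and it finishes at 18 + 7 = hour 25.
Task 2 waits on task 4 (finishes hour 25), so the earliest it can start is hour 25.

25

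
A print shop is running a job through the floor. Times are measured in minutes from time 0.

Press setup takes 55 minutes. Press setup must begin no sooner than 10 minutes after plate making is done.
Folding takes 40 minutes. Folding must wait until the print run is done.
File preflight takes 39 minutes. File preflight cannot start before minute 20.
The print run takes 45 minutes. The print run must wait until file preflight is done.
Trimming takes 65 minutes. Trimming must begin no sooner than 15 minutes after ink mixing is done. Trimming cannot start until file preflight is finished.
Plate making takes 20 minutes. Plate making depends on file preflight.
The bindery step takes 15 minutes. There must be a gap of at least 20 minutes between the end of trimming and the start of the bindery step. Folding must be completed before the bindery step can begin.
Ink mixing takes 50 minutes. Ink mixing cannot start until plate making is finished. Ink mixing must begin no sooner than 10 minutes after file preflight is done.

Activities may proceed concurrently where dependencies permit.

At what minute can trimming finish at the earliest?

209

After its own release at minute 20, file preflight can start at minute 20 and finishes at minute 59.
Plate making cannot begin until file preflight (finishes minute 59). It runs from minute 59 to 59 + 20 = minute 79.
Ink mixing needs all of plate making (finishes minute 79); file preflight (finishes minute 59, plus 10-minute gap → minute 69). That puts its earliest start at minute 79; it finishes at 79 + 50 = minute 129.
Trimming has to wait for ink mixing (finishes minute 129, plus 15-minute gap → minute 144); file preflight (finishes minute 59). The latest of these is minute 144, so trimming runs minute 144 to 144 + 65 = minute 209.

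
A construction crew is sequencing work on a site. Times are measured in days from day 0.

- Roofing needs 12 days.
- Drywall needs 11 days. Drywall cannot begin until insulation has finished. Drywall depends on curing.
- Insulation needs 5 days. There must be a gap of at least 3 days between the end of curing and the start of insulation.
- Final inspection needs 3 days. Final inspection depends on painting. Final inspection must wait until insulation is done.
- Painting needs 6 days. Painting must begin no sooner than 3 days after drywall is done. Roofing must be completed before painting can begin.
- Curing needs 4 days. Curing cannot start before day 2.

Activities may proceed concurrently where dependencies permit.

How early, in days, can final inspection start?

Roofing can start immediately at day 0; it finishes at day 12.
Curing cannot begin until its own release at day 2. It runs from day 2 to 2 + 4 = day 6.
After curing (finishes day 6, plus 3-day gap → day 9), insulation can start at day 9 and finishes at day 14.
For drywall: insulation (finishes day 14); curing (finishes day 6). Taking the maximum gives a start of day 14, and it finishes at 14 + 11 = day 25.
Painting cannot start until drywall (finishes day 25, plus 3-day gap → day 28); roofing (finishes day 12). The controlling bound is day 28, so painting finishes at 28 + 6 = day 34.
Final inspection waits on painting (finishes day 34); insulation (finishes day 14). The latest of these is day 34, which is the earliest final inspection can start.

34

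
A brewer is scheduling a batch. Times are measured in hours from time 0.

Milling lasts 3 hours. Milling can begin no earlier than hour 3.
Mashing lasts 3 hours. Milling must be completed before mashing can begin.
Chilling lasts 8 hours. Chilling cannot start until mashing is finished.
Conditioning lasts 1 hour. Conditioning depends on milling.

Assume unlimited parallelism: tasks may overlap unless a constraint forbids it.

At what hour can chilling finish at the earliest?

After its own release at hour 3, milling can start at hour 3 and finishes at hour 6.
Mashing waits on milling (finishes hour 6), so it starts at hour 6 and finishes at 6 + 3 = hour 9.
After mashing (finishes hour 9), chilling can start at hour 9 and finishes at hour 17.

17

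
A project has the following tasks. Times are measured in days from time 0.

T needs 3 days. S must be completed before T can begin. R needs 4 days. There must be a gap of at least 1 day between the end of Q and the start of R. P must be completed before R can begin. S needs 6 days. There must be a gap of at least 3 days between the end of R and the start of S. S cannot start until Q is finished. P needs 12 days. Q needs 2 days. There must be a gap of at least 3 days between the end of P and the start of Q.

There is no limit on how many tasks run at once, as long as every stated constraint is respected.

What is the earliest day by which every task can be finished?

P has no prerequisites, so it starts at day 0 and finishes at day 12.
After P (finishes day 12, plus 3-day gap → day 15), Q can start at day 15 and finishes at day 17.
R cannot start until Q (finishes day 17, plus 1-day gap → day 18); P (finishes day 12). The controlling bound is day 18, so R finishes at 18 + 4 = day 22.
S needs all of R (finishes day 22, plus 3-day gap → day 25); Q (finishes day 17). That puts its earliest start at day 25; it finishes at 25 + 6 = day 31.
T cannot begin until S (finishes day 31). It runs from day 31 to 31 + 3 = day 34.
All tasks are finished once the last one completes. Finish times: P at 12, Q at 17, R at 22, S at 31, T at 34. The latest is day 34.

34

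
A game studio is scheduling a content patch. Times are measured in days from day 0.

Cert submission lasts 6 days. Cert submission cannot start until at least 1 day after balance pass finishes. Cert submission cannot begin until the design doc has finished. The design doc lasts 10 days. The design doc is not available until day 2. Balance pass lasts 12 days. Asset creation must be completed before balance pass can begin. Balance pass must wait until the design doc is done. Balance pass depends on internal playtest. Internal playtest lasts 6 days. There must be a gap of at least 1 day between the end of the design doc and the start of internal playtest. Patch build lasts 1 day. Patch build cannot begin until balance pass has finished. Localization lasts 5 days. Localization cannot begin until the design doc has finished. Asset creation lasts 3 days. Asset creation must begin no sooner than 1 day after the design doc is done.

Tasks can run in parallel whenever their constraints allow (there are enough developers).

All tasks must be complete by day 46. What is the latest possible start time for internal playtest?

Cert submission must finish by day 46; it takes 6 days, so it must start by 46 − 6 = day 40.
To finish by day 46, patch build (duration 1) must start no later than day 45.
Balance pass feeds cert submission (must start by day 40, minus 1-day gap → day 39); patch build (must start by day 45). Taking the minimum, balance pass must finish by day 39 and start by 39 − 12 = day 27.
Since balance pass (must start by day 27) depends on it, internal playtest must finish by day 27. Backing off its 6-day duration gives a latest start of day 21.

21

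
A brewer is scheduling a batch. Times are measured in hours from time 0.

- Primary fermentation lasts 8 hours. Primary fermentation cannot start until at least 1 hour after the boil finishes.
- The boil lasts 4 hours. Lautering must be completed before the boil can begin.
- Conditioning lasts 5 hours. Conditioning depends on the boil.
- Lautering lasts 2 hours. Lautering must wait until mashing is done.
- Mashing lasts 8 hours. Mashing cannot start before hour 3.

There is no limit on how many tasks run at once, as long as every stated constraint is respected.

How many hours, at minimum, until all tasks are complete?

Mashing cannot begin until its own release at hour 3. It runs from hour 3 to 3 + 8 = hour 11.
Lautering waits on mashing (finishes hour 11), so it starts at hour 11 and finishes at 11 + 2 = hour 13.
After lautering (finishes hour 13), the boil can start at hour 13 and finishes at hour 17.
Conditioning waits on the boil (finishes hour 17), so it starts at hour 17 and finishes at 17 + 5 = hour 22.
Primary fermentation cannot begin until the boil (finishes hour 17, plus 1-hour gap → hour 18). It runs from hour 18 to 18 + 8 = hour 26.
All tasks are finished once the last one completes. Finish times: Mashing at 11, Lautering at 13, The boil at 17, Primary fermentation at 26, Conditioning at 22. The latest is hour 26.

26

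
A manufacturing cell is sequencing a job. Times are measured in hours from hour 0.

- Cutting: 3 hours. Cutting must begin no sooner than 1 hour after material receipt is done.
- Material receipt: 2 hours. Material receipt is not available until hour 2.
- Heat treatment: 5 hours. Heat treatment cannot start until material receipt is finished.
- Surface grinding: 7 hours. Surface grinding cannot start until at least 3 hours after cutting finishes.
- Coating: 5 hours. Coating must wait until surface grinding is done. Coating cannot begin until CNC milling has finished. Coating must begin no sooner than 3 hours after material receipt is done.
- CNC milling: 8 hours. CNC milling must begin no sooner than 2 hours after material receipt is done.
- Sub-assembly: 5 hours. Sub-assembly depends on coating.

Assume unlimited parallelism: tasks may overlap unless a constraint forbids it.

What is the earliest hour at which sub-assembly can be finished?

28

After its own release at hour 2, material receipt can start at hour 2 and finishes at hour 4.
CNC milling cannot begin until material receipt (finishes hour 4, plus 2-hour gap → hour 6). It runs from hour 6 to 6 + 8 = hour 14.
Cutting waits on material receipt (finishes hour 4, plus 1-hour gap → hour 5), so it starts at hour 5 and finishes at 5 + 3 = hour 8.
After cutting (finishes hour 8, plus 3-hour gap → hour 11), surface grinding can start at hour 11 and finishes at hour 18.
Coating has to wait for surface grinding (finishes hour 18); CNC milling (finishes hour 14); material receipt (finishes hour 4, plus 3-hour gap → hour 7). The latest of these is hour 18, so coating runs hour 18 to 18 + 5 = hour 23.
Sub-assembly waits on coating (finishes hour 23), so it starts at hour 23 and finishes at 23 + 5 = hour 28.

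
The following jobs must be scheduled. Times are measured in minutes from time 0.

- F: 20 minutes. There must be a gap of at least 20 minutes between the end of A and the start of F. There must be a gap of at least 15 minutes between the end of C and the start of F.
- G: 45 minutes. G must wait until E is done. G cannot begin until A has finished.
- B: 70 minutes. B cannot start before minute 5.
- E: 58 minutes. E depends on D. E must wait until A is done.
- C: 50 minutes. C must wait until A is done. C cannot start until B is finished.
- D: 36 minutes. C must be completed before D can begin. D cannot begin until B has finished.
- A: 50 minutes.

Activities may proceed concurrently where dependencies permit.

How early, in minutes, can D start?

After its own release at minute 5, B can start at minute 5 and finishes at minute 75.
Nothing blocks A, so it runs from minute 0 to minute 50.
For C: A (finishes minute 50); B (finishes minute 75). Taking the maximum gives a start of minute 75, and it finishes at 75 + 50 = minute 125.
D waits on C (finishes minute 125); B (finishes minute 75). The latest of these is minute 125, which is the earliest D can start.

125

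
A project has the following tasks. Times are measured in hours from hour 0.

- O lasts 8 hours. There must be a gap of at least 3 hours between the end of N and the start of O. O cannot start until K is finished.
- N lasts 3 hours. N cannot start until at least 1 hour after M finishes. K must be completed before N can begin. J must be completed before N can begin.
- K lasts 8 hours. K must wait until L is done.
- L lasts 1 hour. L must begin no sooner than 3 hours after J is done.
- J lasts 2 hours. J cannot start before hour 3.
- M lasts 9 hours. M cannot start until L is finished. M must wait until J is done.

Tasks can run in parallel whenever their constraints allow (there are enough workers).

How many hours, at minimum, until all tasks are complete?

33

J cannot begin until its own release at hour 3. It runs from hour 3 to 3 + 2 = hour 5.
L cannot begin until J (finishes hour 5, plus 3-hour gap → hour 8). It runs from hour 8 to 8 + 1 = hour 9.
M needs all of L (finishes hour 9); J (finishes hour 5). That puts its earliest start at hour 9; it finishes at 9 + 9 = hour 18.
After L (finishes hour 9), K can start at hour 9 and finishes at hour 17.
For N: M (finishes hour 18, plus 1-hour gap → hour 19); K (finishes hour 17); J (finishes hour 5). Taking the maximum gives a start of hour 19, and it finishes at 19 + 3 = hour 22.
O cannot start until N (finishes hour 22, plus 3-hour gap → hour 25); K (finishes hour 17). The controlling bound is hour 25, so O finishes at 25 + 8 = hour 33.
All tasks are finished once the last one completes. Finish times: J at 5, K at 17, L at 9, M at 18, N at 22, O at 33. The latest is hour 33.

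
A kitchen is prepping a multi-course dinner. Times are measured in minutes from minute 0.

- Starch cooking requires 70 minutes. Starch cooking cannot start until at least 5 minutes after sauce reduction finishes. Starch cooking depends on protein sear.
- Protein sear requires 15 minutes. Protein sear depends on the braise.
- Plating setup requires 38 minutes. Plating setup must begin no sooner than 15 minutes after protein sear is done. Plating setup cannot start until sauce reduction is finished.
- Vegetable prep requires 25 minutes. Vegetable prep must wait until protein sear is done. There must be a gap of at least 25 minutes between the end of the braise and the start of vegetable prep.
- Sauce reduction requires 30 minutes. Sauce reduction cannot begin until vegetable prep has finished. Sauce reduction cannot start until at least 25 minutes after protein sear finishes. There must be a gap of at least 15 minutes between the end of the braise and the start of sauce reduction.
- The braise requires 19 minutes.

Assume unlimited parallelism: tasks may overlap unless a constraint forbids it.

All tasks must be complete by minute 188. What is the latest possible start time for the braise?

To finish by minute 188, starch cooking (duration 70) must start no later than minute 118.
To finish by minute 188, plating setup (duration 38) must start no later than minute 150.
Sauce reduction must finish in time for starch cooking (must start by minute 118, minus 5-minute gap → minute 113); plating setup (must start by minute 150). The tightest is minute 113, so sauce reduction must start by 113 − 30 = minute 83.
Since sauce reduction (must start by minute 83) depends on it, vegetable prep must finish by minute 83. Backing off its 25-minute duration gives a latest start of minute 58.
Protein sear must finish in time for vegetable prep (must start by minute 58); sauce reduction (must start by minute 83, minus 25-minute gap → minute 58); starch cooking (must start by minute 118); plating setup (must start by minute 150, minus 15-minute gap → minute 135). The tightest is minute 58, so protein sear must start by 58 − 15 = minute 43.
For the braise: protein sear (must start by minute 43); vegetable prep (must start by minute 58, minus 25-minute gap → minute 33); sauce reduction (must start by minute 83, minus 15-minute gap → minute 68). The most restrictive is minute 33; with a 19-minute duration, the braise must start by minute 14.

14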